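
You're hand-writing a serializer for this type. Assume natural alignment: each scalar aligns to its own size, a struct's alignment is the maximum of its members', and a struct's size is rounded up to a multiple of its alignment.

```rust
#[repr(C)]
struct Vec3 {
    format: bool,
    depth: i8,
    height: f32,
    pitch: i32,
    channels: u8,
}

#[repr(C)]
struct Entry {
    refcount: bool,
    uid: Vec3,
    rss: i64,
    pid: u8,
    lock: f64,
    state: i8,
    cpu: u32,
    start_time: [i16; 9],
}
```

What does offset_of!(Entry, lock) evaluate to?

Vec3: 0..1  format  (1B, 1-aligned); 1..2  depth  (1B, 1-aligned); 2..4  -- padding (2B); 4..8  height  (4B, 4-aligned); 8..12  pitch  (4B, 4-aligned); 12..13  channels  (1B, 1-aligned); 13..16  -- tail padding (3B); sizeof = 16, alignof = 4
0..1  refcount  (1B, 1-aligned)
1..4  -- padding (3B)
4..20  uid  (16B, 4-aligned)
20..24  -- padding (4B)
24..32  rss  (8B, 8-aligned)
32..33  pid  (1B, 1-aligned)
33..40  -- padding (7B)
40..48  lock  (8B, 8-aligned)

40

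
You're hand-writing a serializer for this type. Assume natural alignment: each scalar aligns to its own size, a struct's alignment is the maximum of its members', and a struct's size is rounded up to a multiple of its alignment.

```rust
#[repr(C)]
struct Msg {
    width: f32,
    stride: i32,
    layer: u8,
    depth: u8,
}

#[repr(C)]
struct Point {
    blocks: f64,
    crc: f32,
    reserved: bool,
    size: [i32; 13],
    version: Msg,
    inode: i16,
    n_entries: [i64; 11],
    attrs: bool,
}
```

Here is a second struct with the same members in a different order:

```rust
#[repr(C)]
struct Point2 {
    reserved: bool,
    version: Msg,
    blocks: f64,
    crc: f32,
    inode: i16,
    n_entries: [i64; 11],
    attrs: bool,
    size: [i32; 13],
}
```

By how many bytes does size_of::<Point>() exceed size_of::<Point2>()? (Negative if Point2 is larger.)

8

Msg: width at 0 (size 4, align 4) → ends 4; stride at 4 (size 4, align 4) → ends 8; layer at 8 (size 1, align 1) → ends 9; depth at 9 (size 1, align 1) → ends 10; tail pad 2 to reach multiple of 4; total 12 bytes, alignment 4
blocks at 0 (size 8, align 8) → ends 8
crc at 8 (size 4, align 4) → ends 12
reserved at 12 (size 1, align 1) → ends 13
pad 3 to align 4 for size
size at 16 (size 52, align 4) → ends 68
version at 68 (size 12, align 4) → ends 80
inode at 80 (size 2, align 2) → ends 82
pad 6 to align 8 for n_entries
n_entries at 88 (size 88, align 8) → ends 176
attrs at 176 (size 1, align 1) → ends 177
tail pad 7 to reach multiple of 8
total 184 bytes, alignment 8
— Point2 —
reserved at 0 (size 1, align 1) → ends 1
pad 3 to align 4 for version
version at 4 (size 12, align 4) → ends 16
blocks at 16 (size 8, align 8) → ends 24
crc at 24 (size 4, align 4) → ends 28
inode at 28 (size 2, align 2) → ends 30
pad 2 to align 8 for n_entries
n_entries at 32 (size 88, align 8) → ends 120
attrs at 120 (size 1, align 1) → ends 121
pad 3 to align 4 for size
size at 124 (size 52, align 4) → ends 176
total 176 bytes, alignment 8
184 − 176 = 8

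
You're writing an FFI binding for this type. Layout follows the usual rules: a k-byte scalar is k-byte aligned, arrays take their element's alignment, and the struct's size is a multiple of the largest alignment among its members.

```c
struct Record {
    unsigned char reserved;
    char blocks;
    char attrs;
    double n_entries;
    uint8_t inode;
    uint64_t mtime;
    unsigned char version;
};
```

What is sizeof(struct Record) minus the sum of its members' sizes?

19

0..1  reserved  (1B, 1-aligned)
1..2  blocks  (1B, 1-aligned)
2..3  attrs  (1B, 1-aligned)
3..8  -- padding (5B)
8..16  n_entries  (8B, 8-aligned)
16..17  inode  (1B, 1-aligned)
17..24  -- padding (7B)
24..32  mtime  (8B, 8-aligned)
32..33  version  (1B, 1-aligned)
33..40  -- tail padding (7B)
sizeof = 40, alignof = 8
data bytes 21, size 40 → padding 19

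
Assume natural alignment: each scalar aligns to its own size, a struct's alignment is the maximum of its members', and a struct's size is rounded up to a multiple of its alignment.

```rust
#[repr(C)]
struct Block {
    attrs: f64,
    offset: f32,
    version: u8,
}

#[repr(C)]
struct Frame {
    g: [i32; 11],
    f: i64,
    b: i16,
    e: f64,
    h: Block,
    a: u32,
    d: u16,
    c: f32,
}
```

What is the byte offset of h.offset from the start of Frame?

Block: 0..8  attrs  (8B, 8-aligned); 8..12  offset  (4B, 4-aligned); 12..13  version  (1B, 1-aligned); 13..16  -- tail padding (3B); sizeof = 16, alignof = 8
0..44  g  (44B, 4-aligned)
44..48  -- padding (4B)
48..56  f  (8B, 8-aligned)
56..58  b  (2B, 2-aligned)
58..64  -- padding (6B)
64..72  e  (8B, 8-aligned)
72..88  h  (16B, 8-aligned)
within Block: offset at 8
72 + 8 = 80

80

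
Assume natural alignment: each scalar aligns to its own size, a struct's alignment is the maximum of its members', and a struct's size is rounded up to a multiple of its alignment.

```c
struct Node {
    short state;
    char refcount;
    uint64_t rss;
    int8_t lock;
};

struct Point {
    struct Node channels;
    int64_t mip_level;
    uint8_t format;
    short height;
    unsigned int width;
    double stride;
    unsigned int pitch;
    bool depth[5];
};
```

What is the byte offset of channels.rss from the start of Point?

8

Node: @0: state [2B, align 2] → 2; @2: refcount [1B, align 1] → 3; +5 pad (align 8); @8: rss [8B, align 8] → 16; @16: lock [1B, align 1] → 17; +7 tail pad (align 8); size 24, align 8
@0: channels [24B, align 8] → 24
within Node: rss at 8
0 + 8 = 8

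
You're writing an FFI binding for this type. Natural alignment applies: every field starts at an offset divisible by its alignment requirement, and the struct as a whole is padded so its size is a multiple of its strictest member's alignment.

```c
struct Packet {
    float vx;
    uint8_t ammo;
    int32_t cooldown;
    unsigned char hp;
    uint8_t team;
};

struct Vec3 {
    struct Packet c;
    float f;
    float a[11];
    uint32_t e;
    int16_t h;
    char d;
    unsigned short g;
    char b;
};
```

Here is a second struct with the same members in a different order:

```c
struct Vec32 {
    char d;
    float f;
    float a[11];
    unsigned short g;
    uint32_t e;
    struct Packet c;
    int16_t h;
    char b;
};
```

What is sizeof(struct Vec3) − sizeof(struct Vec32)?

-4

Packet: vx at 0 (size 4, align 4) → ends 4; ammo at 4 (size 1, align 1) → ends 5; pad 3 to align 4 for cooldown; cooldown at 8 (size 4, align 4) → ends 12; hp at 12 (size 1, align 1) → ends 13; team at 13 (size 1, align 1) → ends 14; tail pad 2 to reach multiple of 4; total 16 bytes, alignment 4
c at 0 (size 16, align 4) → ends 16
f at 16 (size 4, align 4) → ends 20
a at 20 (size 44, align 4) → ends 64
e at 64 (size 4, align 4) → ends 68
h at 68 (size 2, align 2) → ends 70
d at 70 (size 1, align 1) → ends 71
pad 1 to align 2 for g
g at 72 (size 2, align 2) → ends 74
b at 74 (size 1, align 1) → ends 75
tail pad 1 to reach multiple of 4
total 76 bytes, alignment 4
— Vec32 —
d at 0 (size 1, align 1) → ends 1
pad 3 to align 4 for f
f at 4 (size 4, align 4) → ends 8
a at 8 (size 44, align 4) → ends 52
g at 52 (size 2, align 2) → ends 54
pad 2 to align 4 for e
e at 56 (size 4, align 4) → ends 60
c at 60 (size 16, align 4) → ends 76
h at 76 (size 2, align 2) → ends 78
b at 78 (size 1, align 1) → ends 79
tail pad 1 to reach multiple of 4
total 80 bytes, alignment 4
76 − 80 = -4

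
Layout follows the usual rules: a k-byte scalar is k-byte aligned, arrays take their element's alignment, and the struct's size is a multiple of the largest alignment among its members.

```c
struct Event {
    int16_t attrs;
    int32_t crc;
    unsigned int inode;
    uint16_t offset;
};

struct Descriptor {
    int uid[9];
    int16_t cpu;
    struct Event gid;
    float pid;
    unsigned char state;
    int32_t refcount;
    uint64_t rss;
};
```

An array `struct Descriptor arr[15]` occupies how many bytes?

1200

Event: 0..2  attrs  (2B, 2-aligned); 2..4  -- padding (2B); 4..8  crc  (4B, 4-aligned); 8..12  inode  (4B, 4-aligned); 12..14  offset  (2B, 2-aligned); 14..16  -- tail padding (2B); sizeof = 16, alignof = 4
0..36  uid  (36B, 4-aligned)
36..38  cpu  (2B, 2-aligned)
38..40  -- padding (2B)
40..56  gid  (16B, 4-aligned)
56..60  pid  (4B, 4-aligned)
60..61  state  (1B, 1-aligned)
61..64  -- padding (3B)
64..68  refcount  (4B, 4-aligned)
68..72  -- padding (4B)
72..80  rss  (8B, 8-aligned)
sizeof = 80, alignof = 8
array of 15: 15 × 80 = 1200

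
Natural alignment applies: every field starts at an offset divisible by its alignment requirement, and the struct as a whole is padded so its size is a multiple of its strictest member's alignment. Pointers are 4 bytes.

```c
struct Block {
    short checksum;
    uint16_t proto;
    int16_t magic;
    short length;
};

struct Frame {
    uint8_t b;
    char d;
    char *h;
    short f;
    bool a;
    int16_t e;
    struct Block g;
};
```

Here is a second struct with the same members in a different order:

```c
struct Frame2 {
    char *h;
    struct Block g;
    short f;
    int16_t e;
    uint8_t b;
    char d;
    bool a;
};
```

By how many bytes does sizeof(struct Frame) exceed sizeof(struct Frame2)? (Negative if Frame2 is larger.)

Block: 0..2  checksum  (2B, 2-aligned); 2..4  proto  (2B, 2-aligned); 4..6  magic  (2B, 2-aligned); 6..8  length  (2B, 2-aligned); sizeof = 8, alignof = 2
0..1  b  (1B, 1-aligned)
1..2  d  (1B, 1-aligned)
2..4  -- padding (2B)
4..8  h  (4B, 4-aligned)
8..10  f  (2B, 2-aligned)
10..11  a  (1B, 1-aligned)
11..12  -- padding (1B)
12..14  e  (2B, 2-aligned)
14..22  g  (8B, 2-aligned)
22..24  -- tail padding (2B)
sizeof = 24, alignof = 4
— Frame2 —
0..4  h  (4B, 4-aligned)
4..12  g  (8B, 2-aligned)
12..14  f  (2B, 2-aligned)
14..16  e  (2B, 2-aligned)
16..17  b  (1B, 1-aligned)
17..18  d  (1B, 1-aligned)
18..19  a  (1B, 1-aligned)
19..20  -- tail padding (1B)
sizeof = 20, alignof = 4
24 − 20 = 4

4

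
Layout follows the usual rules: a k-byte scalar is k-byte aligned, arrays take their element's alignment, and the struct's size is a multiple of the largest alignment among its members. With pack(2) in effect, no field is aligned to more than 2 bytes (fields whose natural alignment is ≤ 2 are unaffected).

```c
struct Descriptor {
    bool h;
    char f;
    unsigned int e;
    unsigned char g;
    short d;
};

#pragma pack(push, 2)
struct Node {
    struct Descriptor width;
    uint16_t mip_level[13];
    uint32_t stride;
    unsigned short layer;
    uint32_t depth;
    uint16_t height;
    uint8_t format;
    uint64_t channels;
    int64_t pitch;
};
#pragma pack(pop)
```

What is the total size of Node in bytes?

68 bytes

Descriptor: h at 0 (size 1, align 1) → ends 1; f at 1 (size 1, align 1) → ends 2; pad 2 to align 4 for e; e at 4 (size 4, align 4) → ends 8; g at 8 (size 1, align 1) → ends 9; pad 1 to align 2 for d; d at 10 (size 2, align 2) → ends 12; total 12 bytes, alignment 4
width at 0 (size 12, align 2) → ends 12
mip_level at 12 (size 26, align 2) → ends 38
stride at 38 (size 4, align 2) → ends 42
layer at 42 (size 2, align 2) → ends 44
depth at 44 (size 4, align 2) → ends 48
height at 48 (size 2, align 2) → ends 50
format at 50 (size 1, align 1) → ends 51
pad 1 to align 2 for channels
channels at 52 (size 8, align 2) → ends 60
pitch at 60 (size 8, align 2) → ends 68
total 68 bytes, alignment 2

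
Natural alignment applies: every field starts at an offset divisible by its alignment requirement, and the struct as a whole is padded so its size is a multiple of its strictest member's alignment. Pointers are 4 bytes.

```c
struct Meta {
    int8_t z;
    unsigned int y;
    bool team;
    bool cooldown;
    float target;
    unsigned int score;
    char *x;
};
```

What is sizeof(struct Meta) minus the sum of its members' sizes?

5

0..1  z  (1B, 1-aligned)
1..4  -- padding (3B)
4..8  y  (4B, 4-aligned)
8..9  team  (1B, 1-aligned)
9..10  cooldown  (1B, 1-aligned)
10..12  -- padding (2B)
12..16  target  (4B, 4-aligned)
16..20  score  (4B, 4-aligned)
20..24  x  (4B, 4-aligned)
sizeof = 24, alignof = 4
data bytes 19, size 24 → padding 5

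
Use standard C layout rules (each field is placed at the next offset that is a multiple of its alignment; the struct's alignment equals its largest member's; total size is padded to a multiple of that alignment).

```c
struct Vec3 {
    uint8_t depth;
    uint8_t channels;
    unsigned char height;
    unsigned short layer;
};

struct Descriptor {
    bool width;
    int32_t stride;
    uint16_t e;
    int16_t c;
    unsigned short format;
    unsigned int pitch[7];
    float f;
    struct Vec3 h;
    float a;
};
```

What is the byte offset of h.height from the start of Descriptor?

Vec3: depth at 0 (size 1, align 1) → ends 1; channels at 1 (size 1, align 1) → ends 2; height at 2 (size 1, align 1) → ends 3; pad 1 to align 2 for layer; layer at 4 (size 2, align 2) → ends 6; total 6 bytes, alignment 2
width at 0 (size 1, align 1) → ends 1
pad 3 to align 4 for stride
stride at 4 (size 4, align 4) → ends 8
e at 8 (size 2, align 2) → ends 10
c at 10 (size 2, align 2) → ends 12
format at 12 (size 2, align 2) → ends 14
pad 2 to align 4 for pitch
pitch at 16 (size 28, align 4) → ends 44
f at 44 (size 4, align 4) → ends 48
h at 48 (size 6, align 2) → ends 54
within Vec3: height at 2
48 + 2 = 50

50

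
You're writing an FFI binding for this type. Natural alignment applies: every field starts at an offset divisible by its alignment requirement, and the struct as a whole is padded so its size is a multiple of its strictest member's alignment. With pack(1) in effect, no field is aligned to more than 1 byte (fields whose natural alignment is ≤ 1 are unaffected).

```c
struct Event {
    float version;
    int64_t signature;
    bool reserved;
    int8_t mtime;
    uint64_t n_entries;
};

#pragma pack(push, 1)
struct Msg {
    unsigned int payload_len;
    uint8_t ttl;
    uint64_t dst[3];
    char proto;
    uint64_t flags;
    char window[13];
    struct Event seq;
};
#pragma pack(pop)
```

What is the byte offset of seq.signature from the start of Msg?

59

Event: version at 0 (size 4, align 4) → ends 4; pad 4 to align 8 for signature; signature at 8 (size 8, align 8) → ends 16; reserved at 16 (size 1, align 1) → ends 17; mtime at 17 (size 1, align 1) → ends 18; pad 6 to align 8 for n_entries; n_entries at 24 (size 8, align 8) → ends 32; total 32 bytes, alignment 8
payload_len at 0 (size 4, align 1) → ends 4
ttl at 4 (size 1, align 1) → ends 5
dst at 5 (size 24, align 1) → ends 29
proto at 29 (size 1, align 1) → ends 30
flags at 30 (size 8, align 1) → ends 38
window at 38 (size 13, align 1) → ends 51
seq at 51 (size 32, align 1) → ends 83
within Event: signature at 8
51 + 8 = 59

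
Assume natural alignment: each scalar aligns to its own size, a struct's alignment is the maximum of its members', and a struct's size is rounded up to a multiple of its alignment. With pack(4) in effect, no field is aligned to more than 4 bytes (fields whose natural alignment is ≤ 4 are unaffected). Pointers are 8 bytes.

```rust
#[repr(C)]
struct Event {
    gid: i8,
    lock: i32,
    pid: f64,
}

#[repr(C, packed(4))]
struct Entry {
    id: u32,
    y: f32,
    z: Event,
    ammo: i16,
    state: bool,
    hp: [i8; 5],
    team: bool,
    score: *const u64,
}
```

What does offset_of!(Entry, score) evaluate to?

36

Event: @0: gid [1B, align 1] → 1; +3 pad (align 4); @4: lock [4B, align 4] → 8; @8: pid [8B, align 8] → 16; size 16, align 8
@0: id [4B, align 4] → 4
@4: y [4B, align 4] → 8
@8: z [16B, align 4] → 24
@24: ammo [2B, align 2] → 26
@26: state [1B, align 1] → 27
@27: hp [5B, align 1] → 32
@32: team [1B, align 1] → 33
+3 pad (align 4)
@36: score [8B, align 4] → 44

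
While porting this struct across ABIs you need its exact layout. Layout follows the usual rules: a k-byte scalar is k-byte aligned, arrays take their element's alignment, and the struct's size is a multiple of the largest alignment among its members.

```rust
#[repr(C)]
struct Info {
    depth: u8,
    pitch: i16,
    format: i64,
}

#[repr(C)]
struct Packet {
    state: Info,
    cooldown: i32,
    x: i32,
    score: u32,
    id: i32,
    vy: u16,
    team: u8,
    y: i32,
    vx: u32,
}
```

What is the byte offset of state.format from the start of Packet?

8

Info: depth at 0 (size 1, align 1) → ends 1; pad 1 to align 2 for pitch; pitch at 2 (size 2, align 2) → ends 4; pad 4 to align 8 for format; format at 8 (size 8, align 8) → ends 16; total 16 bytes, alignment 8
state at 0 (size 16, align 8) → ends 16
within Info: format at 8
0 + 8 = 8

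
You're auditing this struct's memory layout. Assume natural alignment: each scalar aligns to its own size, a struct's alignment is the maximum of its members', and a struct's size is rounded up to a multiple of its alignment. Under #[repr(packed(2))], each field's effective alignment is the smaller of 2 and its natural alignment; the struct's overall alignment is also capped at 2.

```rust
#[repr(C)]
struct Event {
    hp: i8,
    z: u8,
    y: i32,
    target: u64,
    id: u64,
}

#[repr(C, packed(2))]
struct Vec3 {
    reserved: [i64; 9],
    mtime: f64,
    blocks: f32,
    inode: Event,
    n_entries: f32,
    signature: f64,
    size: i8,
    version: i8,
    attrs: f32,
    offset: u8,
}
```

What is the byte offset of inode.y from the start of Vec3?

Event: 0..1  hp  (1B, 1-aligned); 1..2  z  (1B, 1-aligned); 2..4  -- padding (2B); 4..8  y  (4B, 4-aligned); 8..16  target  (8B, 8-aligned); 16..24  id  (8B, 8-aligned); sizeof = 24, alignof = 8
0..72  reserved  (72B, 2-aligned)
72..80  mtime  (8B, 2-aligned)
80..84  blocks  (4B, 2-aligned)
84..108  inode  (24B, 2-aligned)
within Event: y at 4
84 + 4 = 88

88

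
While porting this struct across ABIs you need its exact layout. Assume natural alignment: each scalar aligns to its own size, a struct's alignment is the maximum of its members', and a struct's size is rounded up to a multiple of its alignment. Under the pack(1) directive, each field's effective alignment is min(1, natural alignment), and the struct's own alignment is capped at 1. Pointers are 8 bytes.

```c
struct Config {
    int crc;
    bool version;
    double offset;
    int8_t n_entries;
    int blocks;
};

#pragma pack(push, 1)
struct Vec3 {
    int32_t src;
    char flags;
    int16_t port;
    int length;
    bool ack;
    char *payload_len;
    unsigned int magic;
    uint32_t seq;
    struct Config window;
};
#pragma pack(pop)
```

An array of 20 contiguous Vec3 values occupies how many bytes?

1040

Config: 0..4  crc  (4B, 4-aligned); 4..5  version  (1B, 1-aligned); 5..8  -- padding (3B); 8..16  offset  (8B, 8-aligned); 16..17  n_entries  (1B, 1-aligned); 17..20  -- padding (3B); 20..24  blocks  (4B, 4-aligned); sizeof = 24, alignof = 8
0..4  src  (4B, 1-aligned)
4..5  flags  (1B, 1-aligned)
5..7  port  (2B, 1-aligned)
7..11  length  (4B, 1-aligned)
11..12  ack  (1B, 1-aligned)
12..20  payload_len  (8B, 1-aligned)
20..24  magic  (4B, 1-aligned)
24..28  seq  (4B, 1-aligned)
28..52  window  (24B, 1-aligned)
sizeof = 52, alignof = 1
array of 20: 20 × 52 = 1040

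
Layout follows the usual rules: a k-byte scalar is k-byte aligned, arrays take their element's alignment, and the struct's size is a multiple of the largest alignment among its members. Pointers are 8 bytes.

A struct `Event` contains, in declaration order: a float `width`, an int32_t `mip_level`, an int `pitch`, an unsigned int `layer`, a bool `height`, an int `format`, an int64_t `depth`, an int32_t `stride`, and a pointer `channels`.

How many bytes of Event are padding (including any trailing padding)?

width at 0 (size 4, align 4) → ends 4
mip_level at 4 (size 4, align 4) → ends 8
pitch at 8 (size 4, align 4) → ends 12
layer at 12 (size 4, align 4) → ends 16
height at 16 (size 1, align 1) → ends 17
pad 3 to align 4 for format
format at 20 (size 4, align 4) → ends 24
depth at 24 (size 8, align 8) → ends 32
stride at 32 (size 4, align 4) → ends 36
pad 4 to align 8 for channels
channels at 40 (size 8, align 8) → ends 48
total 48 bytes, alignment 8
data bytes 41, size 48 → padding 7

7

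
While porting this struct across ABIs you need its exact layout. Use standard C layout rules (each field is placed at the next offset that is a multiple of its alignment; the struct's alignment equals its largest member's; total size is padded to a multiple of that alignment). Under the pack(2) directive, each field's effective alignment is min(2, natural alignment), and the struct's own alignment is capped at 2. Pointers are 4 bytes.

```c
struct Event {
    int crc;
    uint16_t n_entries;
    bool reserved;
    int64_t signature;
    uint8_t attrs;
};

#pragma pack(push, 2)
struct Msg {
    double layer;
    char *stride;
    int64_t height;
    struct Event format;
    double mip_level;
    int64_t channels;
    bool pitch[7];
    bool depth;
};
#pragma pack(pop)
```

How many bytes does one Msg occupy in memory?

Event: crc at 0 (size 4, align 4) → ends 4; n_entries at 4 (size 2, align 2) → ends 6; reserved at 6 (size 1, align 1) → ends 7; pad 1 to align 8 for signature; signature at 8 (size 8, align 8) → ends 16; attrs at 16 (size 1, align 1) → ends 17; tail pad 7 to reach multiple of 8; total 24 bytes, alignment 8
layer at 0 (size 8, align 2) → ends 8
stride at 8 (size 4, align 2) → ends 12
height at 12 (size 8, align 2) → ends 20
format at 20 (size 24, align 2) → ends 44
mip_level at 44 (size 8, align 2) → ends 52
channels at 52 (size 8, align 2) → ends 60
pitch at 60 (size 7, align 1) → ends 67
depth at 67 (size 1, align 1) → ends 68
total 68 bytes, alignment 2

68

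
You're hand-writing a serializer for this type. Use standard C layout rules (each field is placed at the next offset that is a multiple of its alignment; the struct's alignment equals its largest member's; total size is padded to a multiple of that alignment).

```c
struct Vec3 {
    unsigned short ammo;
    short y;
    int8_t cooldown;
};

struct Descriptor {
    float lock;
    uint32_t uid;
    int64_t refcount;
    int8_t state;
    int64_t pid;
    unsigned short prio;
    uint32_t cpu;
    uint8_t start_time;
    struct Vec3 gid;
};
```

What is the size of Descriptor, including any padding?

48

Vec3: ammo at 0 (size 2, align 2) → ends 2; y at 2 (size 2, align 2) → ends 4; cooldown at 4 (size 1, align 1) → ends 5; tail pad 1 to reach multiple of 2; total 6 bytes, alignment 2
lock at 0 (size 4, align 4) → ends 4
uid at 4 (size 4, align 4) → ends 8
refcount at 8 (size 8, align 8) → ends 16
state at 16 (size 1, align 1) → ends 17
pad 7 to align 8 for pid
pid at 24 (size 8, align 8) → ends 32
prio at 32 (size 2, align 2) → ends 34
pad 2 to align 4 for cpu
cpu at 36 (size 4, align 4) → ends 40
start_time at 40 (size 1, align 1) → ends 41
pad 1 to align 2 for gid
gid at 42 (size 6, align 2) → ends 48
total 48 bytes, alignment 8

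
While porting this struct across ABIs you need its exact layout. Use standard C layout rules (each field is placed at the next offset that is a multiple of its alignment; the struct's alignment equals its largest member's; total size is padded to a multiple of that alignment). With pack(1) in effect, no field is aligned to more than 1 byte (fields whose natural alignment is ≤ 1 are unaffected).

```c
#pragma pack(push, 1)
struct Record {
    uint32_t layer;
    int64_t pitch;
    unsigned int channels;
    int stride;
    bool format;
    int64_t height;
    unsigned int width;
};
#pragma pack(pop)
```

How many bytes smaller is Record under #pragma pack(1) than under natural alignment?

15

natural layout:
  layer at 0 (size 4, align 4) → ends 4
  pad 4 to align 8 for pitch
  pitch at 8 (size 8, align 8) → ends 16
  channels at 16 (size 4, align 4) → ends 20
  stride at 20 (size 4, align 4) → ends 24
  format at 24 (size 1, align 1) → ends 25
  pad 7 to align 8 for height
  height at 32 (size 8, align 8) → ends 40
  width at 40 (size 4, align 4) → ends 44
  tail pad 4 to reach multiple of 8
  total 48 bytes, alignment 8
packed(1) layout:
  layer at 0 (size 4, align 1) → ends 4
  pitch at 4 (size 8, align 1) → ends 12
  channels at 12 (size 4, align 1) → ends 16
  stride at 16 (size 4, align 1) → ends 20
  format at 20 (size 1, align 1) → ends 21
  height at 21 (size 8, align 1) → ends 29
  width at 29 (size 4, align 1) → ends 33
  total 33 bytes, alignment 1
48 − 33 = 15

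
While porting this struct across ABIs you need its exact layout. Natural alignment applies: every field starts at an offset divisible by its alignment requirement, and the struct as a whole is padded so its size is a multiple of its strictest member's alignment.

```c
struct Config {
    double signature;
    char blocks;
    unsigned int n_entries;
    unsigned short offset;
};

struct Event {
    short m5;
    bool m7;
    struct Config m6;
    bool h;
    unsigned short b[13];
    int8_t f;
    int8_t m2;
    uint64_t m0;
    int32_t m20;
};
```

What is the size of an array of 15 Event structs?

1200

Config: signature at 0 (size 8, align 8) → ends 8; blocks at 8 (size 1, align 1) → ends 9; pad 3 to align 4 for n_entries; n_entries at 12 (size 4, align 4) → ends 16; offset at 16 (size 2, align 2) → ends 18; tail pad 6 to reach multiple of 8; total 24 bytes, alignment 8
m5 at 0 (size 2, align 2) → ends 2
m7 at 2 (size 1, align 1) → ends 3
pad 5 to align 8 for m6
m6 at 8 (size 24, align 8) → ends 32
h at 32 (size 1, align 1) → ends 33
pad 1 to align 2 for b
b at 34 (size 26, align 2) → ends 60
f at 60 (size 1, align 1) → ends 61
m2 at 61 (size 1, align 1) → ends 62
pad 2 to align 8 for m0
m0 at 64 (size 8, align 8) → ends 72
m20 at 72 (size 4, align 4) → ends 76
tail pad 4 to reach multiple of 8
total 80 bytes, alignment 8
array of 15: 15 × 80 = 1200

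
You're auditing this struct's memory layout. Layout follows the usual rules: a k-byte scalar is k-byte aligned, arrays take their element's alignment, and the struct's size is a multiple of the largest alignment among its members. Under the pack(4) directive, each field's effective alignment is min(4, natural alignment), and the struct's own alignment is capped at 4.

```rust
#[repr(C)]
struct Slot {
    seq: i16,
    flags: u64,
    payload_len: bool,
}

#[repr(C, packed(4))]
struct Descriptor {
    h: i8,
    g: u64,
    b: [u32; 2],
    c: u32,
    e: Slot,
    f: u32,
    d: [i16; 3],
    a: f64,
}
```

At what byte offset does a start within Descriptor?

60

Slot: seq at 0 (size 2, align 2) → ends 2; pad 6 to align 8 for flags; flags at 8 (size 8, align 8) → ends 16; payload_len at 16 (size 1, align 1) → ends 17; tail pad 7 to reach multiple of 8; total 24 bytes, alignment 8
h at 0 (size 1, align 1) → ends 1
pad 3 to align 4 for g
g at 4 (size 8, align 4) → ends 12
b at 12 (size 8, align 4) → ends 20
c at 20 (size 4, align 4) → ends 24
e at 24 (size 24, align 4) → ends 48
f at 48 (size 4, align 4) → ends 52
d at 52 (size 6, align 2) → ends 58
pad 2 to align 4 for a
a at 60 (size 8, align 4) → ends 68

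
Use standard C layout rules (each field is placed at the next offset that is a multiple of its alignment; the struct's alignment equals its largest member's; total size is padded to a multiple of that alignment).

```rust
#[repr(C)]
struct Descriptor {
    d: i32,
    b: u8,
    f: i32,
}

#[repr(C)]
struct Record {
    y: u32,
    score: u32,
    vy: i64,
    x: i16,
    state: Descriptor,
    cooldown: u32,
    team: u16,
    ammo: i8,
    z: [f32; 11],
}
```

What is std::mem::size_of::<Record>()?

88

Descriptor: 0..4  d  (4B, 4-aligned); 4..5  b  (1B, 1-aligned); 5..8  -- padding (3B); 8..12  f  (4B, 4-aligned); sizeof = 12, alignof = 4
0..4  y  (4B, 4-aligned)
4..8  score  (4B, 4-aligned)
8..16  vy  (8B, 8-aligned)
16..18  x  (2B, 2-aligned)
18..20  -- padding (2B)
20..32  state  (12B, 4-aligned)
32..36  cooldown  (4B, 4-aligned)
36..38  team  (2B, 2-aligned)
38..39  ammo  (1B, 1-aligned)
39..40  -- padding (1B)
40..84  z  (44B, 4-aligned)
84..88  -- tail padding (4B)
sizeof = 88, alignof = 8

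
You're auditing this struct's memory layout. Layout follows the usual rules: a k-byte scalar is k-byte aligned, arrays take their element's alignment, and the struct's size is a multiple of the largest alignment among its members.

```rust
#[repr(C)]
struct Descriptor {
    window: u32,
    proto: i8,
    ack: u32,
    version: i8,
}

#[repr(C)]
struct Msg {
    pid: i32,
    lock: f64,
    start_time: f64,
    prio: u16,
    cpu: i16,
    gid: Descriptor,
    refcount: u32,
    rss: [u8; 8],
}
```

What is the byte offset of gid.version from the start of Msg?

Descriptor: window at 0 (size 4, align 4) → ends 4; proto at 4 (size 1, align 1) → ends 5; pad 3 to align 4 for ack; ack at 8 (size 4, align 4) → ends 12; version at 12 (size 1, align 1) → ends 13; tail pad 3 to reach multiple of 4; total 16 bytes, alignment 4
pid at 0 (size 4, align 4) → ends 4
pad 4 to align 8 for lock
lock at 8 (size 8, align 8) → ends 16
start_time at 16 (size 8, align 8) → ends 24
prio at 24 (size 2, align 2) → ends 26
cpu at 26 (size 2, align 2) → ends 28
gid at 28 (size 16, align 4) → ends 44
within Descriptor: version at 12
28 + 12 = 40

40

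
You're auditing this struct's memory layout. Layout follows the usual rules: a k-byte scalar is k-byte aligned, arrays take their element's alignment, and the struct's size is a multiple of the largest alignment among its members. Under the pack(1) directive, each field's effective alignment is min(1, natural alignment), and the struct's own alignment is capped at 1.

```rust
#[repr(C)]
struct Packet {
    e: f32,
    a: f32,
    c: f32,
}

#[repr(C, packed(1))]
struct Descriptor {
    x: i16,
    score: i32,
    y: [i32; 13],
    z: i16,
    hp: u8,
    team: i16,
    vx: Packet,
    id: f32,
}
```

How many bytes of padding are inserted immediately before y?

Packet: @0: e [4B, align 4] → 4; @4: a [4B, align 4] → 8; @8: c [4B, align 4] → 12; size 12, align 4
@0: x [2B, align 1] → 2
@2: score [4B, align 1] → 6
@6: y [52B, align 1] → 58

0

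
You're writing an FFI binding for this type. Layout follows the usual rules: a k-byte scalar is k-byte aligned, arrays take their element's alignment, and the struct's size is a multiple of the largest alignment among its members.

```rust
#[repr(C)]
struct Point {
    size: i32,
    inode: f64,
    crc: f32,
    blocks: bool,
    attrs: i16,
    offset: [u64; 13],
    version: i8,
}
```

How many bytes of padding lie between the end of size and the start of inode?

4

@0: size [4B, align 4] → 4
+4 pad (align 8)
@8: inode [8B, align 8] → 16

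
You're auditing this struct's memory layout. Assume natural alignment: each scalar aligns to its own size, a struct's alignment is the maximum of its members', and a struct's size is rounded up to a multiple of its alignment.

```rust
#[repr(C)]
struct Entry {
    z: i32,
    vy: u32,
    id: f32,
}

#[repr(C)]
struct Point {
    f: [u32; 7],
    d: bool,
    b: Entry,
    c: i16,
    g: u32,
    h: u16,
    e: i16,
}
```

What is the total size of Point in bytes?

56 bytes

Entry: @0: z [4B, align 4] → 4; @4: vy [4B, align 4] → 8; @8: id [4B, align 4] → 12; size 12, align 4
@0: f [28B, align 4] → 28
@28: d [1B, align 1] → 29
+3 pad (align 4)
@32: b [12B, align 4] → 44
@44: c [2B, align 2] → 46
+2 pad (align 4)
@48: g [4B, align 4] → 52
@52: h [2B, align 2] → 54
@54: e [2B, align 2] → 56
size 56, align 4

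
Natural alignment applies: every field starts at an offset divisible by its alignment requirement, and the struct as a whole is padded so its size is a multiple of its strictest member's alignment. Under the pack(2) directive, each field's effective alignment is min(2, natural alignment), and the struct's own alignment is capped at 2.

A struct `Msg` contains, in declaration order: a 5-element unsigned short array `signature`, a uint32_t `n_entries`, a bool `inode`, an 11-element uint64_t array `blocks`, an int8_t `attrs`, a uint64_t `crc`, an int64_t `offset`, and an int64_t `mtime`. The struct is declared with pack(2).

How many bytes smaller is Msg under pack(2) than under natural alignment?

natural layout:
  @0: signature [10B, align 2] → 10
  +2 pad (align 4)
  @12: n_entries [4B, align 4] → 16
  @16: inode [1B, align 1] → 17
  +7 pad (align 8)
  @24: blocks [88B, align 8] → 112
  @112: attrs [1B, align 1] → 113
  +7 pad (align 8)
  @120: crc [8B, align 8] → 128
  @128: offset [8B, align 8] → 136
  @136: mtime [8B, align 8] → 144
  size 144, align 8
packed(2) layout:
  @0: signature [10B, align 2] → 10
  @10: n_entries [4B, align 2] → 14
  @14: inode [1B, align 1] → 15
  +1 pad (align 2)
  @16: blocks [88B, align 2] → 104
  @104: attrs [1B, align 1] → 105
  +1 pad (align 2)
  @106: crc [8B, align 2] → 114
  @114: offset [8B, align 2] → 122
  @122: mtime [8B, align 2] → 130
  size 130, align 2
144 − 130 = 14

14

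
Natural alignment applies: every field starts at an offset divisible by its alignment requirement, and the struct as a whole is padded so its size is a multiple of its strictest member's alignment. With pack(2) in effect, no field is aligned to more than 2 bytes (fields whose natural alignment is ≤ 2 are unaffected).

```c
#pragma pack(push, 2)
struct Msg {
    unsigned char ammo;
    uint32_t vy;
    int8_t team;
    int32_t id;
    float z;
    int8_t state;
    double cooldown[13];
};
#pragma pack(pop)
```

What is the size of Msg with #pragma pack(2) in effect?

122

ammo at 0 (size 1, align 1) → ends 1
pad 1 to align 2 for vy
vy at 2 (size 4, align 2) → ends 6
team at 6 (size 1, align 1) → ends 7
pad 1 to align 2 for id
id at 8 (size 4, align 2) → ends 12
z at 12 (size 4, align 2) → ends 16
state at 16 (size 1, align 1) → ends 17
pad 1 to align 2 for cooldown
cooldown at 18 (size 104, align 2) → ends 122
total 122 bytes, alignment 2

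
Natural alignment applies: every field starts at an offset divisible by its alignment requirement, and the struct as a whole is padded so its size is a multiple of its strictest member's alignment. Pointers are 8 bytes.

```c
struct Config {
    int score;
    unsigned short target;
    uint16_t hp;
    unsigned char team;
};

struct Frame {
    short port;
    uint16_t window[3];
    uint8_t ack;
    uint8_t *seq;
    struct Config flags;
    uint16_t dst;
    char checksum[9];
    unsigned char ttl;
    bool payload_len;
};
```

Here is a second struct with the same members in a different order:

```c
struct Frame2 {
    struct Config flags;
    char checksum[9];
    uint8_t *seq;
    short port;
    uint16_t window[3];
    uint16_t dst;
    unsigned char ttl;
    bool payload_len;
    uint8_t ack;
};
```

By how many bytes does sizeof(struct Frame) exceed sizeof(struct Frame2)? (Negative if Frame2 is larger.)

Config: score at 0 (size 4, align 4) → ends 4; target at 4 (size 2, align 2) → ends 6; hp at 6 (size 2, align 2) → ends 8; team at 8 (size 1, align 1) → ends 9; tail pad 3 to reach multiple of 4; total 12 bytes, alignment 4
port at 0 (size 2, align 2) → ends 2
window at 2 (size 6, align 2) → ends 8
ack at 8 (size 1, align 1) → ends 9
pad 7 to align 8 for seq
seq at 16 (size 8, align 8) → ends 24
flags at 24 (size 12, align 4) → ends 36
dst at 36 (size 2, align 2) → ends 38
checksum at 38 (size 9, align 1) → ends 47
ttl at 47 (size 1, align 1) → ends 48
payload_len at 48 (size 1, align 1) → ends 49
tail pad 7 to reach multiple of 8
total 56 bytes, alignment 8
— Frame2 —
flags at 0 (size 12, align 4) → ends 12
checksum at 12 (size 9, align 1) → ends 21
pad 3 to align 8 for seq
seq at 24 (size 8, align 8) → ends 32
port at 32 (size 2, align 2) → ends 34
window at 34 (size 6, align 2) → ends 40
dst at 40 (size 2, align 2) → ends 42
ttl at 42 (size 1, align 1) → ends 43
payload_len at 43 (size 1, align 1) → ends 44
ack at 44 (size 1, align 1) → ends 45
tail pad 3 to reach multiple of 8
total 48 bytes, alignment 8
56 − 48 = 8

8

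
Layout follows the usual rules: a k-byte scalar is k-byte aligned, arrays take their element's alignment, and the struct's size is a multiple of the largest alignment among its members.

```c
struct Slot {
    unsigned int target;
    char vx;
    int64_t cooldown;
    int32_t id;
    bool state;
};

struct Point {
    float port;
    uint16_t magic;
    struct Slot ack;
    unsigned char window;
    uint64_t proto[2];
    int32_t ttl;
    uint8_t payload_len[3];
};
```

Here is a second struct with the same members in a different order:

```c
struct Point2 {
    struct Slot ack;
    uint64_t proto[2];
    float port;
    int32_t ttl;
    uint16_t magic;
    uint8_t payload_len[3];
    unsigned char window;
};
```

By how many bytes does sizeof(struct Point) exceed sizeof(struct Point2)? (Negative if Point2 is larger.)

Slot: target at 0 (size 4, align 4) → ends 4; vx at 4 (size 1, align 1) → ends 5; pad 3 to align 8 for cooldown; cooldown at 8 (size 8, align 8) → ends 16; id at 16 (size 4, align 4) → ends 20; state at 20 (size 1, align 1) → ends 21; tail pad 3 to reach multiple of 8; total 24 bytes, alignment 8
port at 0 (size 4, align 4) → ends 4
magic at 4 (size 2, align 2) → ends 6
pad 2 to align 8 for ack
ack at 8 (size 24, align 8) → ends 32
window at 32 (size 1, align 1) → ends 33
pad 7 to align 8 for proto
proto at 40 (size 16, align 8) → ends 56
ttl at 56 (size 4, align 4) → ends 60
payload_len at 60 (size 3, align 1) → ends 63
tail pad 1 to reach multiple of 8
total 64 bytes, alignment 8
— Point2 —
ack at 0 (size 24, align 8) → ends 24
proto at 24 (size 16, align 8) → ends 40
port at 40 (size 4, align 4) → ends 44
ttl at 44 (size 4, align 4) → ends 48
magic at 48 (size 2, align 2) → ends 50
payload_len at 50 (size 3, align 1) → ends 53
window at 53 (size 1, align 1) → ends 54
tail pad 2 to reach multiple of 8
total 56 bytes, alignment 8
64 − 56 = 8

8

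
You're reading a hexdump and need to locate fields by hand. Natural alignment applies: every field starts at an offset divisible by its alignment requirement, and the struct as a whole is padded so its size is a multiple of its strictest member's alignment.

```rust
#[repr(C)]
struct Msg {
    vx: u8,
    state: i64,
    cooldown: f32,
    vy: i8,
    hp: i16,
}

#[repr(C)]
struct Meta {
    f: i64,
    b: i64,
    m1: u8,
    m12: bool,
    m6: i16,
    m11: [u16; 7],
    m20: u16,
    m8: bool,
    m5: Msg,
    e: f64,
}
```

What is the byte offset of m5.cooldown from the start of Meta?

56

Msg: @0: vx [1B, align 1] → 1; +7 pad (align 8); @8: state [8B, align 8] → 16; @16: cooldown [4B, align 4] → 20; @20: vy [1B, align 1] → 21; +1 pad (align 2); @22: hp [2B, align 2] → 24; size 24, align 8
@0: f [8B, align 8] → 8
@8: b [8B, align 8] → 16
@16: m1 [1B, align 1] → 17
@17: m12 [1B, align 1] → 18
@18: m6 [2B, align 2] → 20
@20: m11 [14B, align 2] → 34
@34: m20 [2B, align 2] → 36
@36: m8 [1B, align 1] → 37
+3 pad (align 8)
@40: m5 [24B, align 8] → 64
within Msg: cooldown at 16
40 + 16 = 56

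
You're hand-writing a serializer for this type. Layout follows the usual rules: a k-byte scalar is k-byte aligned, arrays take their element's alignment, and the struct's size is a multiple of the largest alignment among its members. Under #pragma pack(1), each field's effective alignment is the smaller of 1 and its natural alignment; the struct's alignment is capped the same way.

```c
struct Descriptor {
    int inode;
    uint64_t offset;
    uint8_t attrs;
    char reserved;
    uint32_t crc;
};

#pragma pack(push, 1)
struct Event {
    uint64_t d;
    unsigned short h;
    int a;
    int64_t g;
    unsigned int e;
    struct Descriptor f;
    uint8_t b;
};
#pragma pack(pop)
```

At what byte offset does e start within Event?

22

Descriptor: 0..4  inode  (4B, 4-aligned); 4..8  -- padding (4B); 8..16  offset  (8B, 8-aligned); 16..17  attrs  (1B, 1-aligned); 17..18  reserved  (1B, 1-aligned); 18..20  -- padding (2B); 20..24  crc  (4B, 4-aligned); sizeof = 24, alignof = 8
0..8  d  (8B, 1-aligned)
8..10  h  (2B, 1-aligned)
10..14  a  (4B, 1-aligned)
14..22  g  (8B, 1-aligned)
22..26  e  (4B, 1-aligned)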